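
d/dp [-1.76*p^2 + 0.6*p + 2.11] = 0.6 - 3.52*p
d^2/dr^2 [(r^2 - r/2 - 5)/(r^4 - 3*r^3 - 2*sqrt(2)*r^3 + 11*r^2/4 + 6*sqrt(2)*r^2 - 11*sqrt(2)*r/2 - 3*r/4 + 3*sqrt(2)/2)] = 4*(96*r^8 - 384*r^7 - 192*sqrt(2)*r^7 - 760*r^6 + 448*sqrt(2)*r^6 + 6396*r^5 + 4992*sqrt(2)*r^5 - 21600*sqrt(2)*r^4 - 21096*r^4 + 44157*r^3 + 33476*sqrt(2)*r^3 - 52134*r^2 - 23868*sqrt(2)*r^2 + 7458*sqrt(2)*r + 30654*r - 7010 - 678*sqrt(2))/(64*r^12 - 576*r^11 - 384*sqrt(2)*r^11 + 3792*r^10 + 3456*sqrt(2)*r^10 - 14560*sqrt(2)*r^9 - 18864*r^9 + 39456*sqrt(2)*r^8 + 61212*r^8 - 127404*r^7 - 78504*sqrt(2)*r^7 + 119304*sqrt(2)*r^6 + 173447*r^6 - 135978*sqrt(2)*r^5 - 156069*r^5 + 91857*r^4 + 111582*sqrt(2)*r^4 - 62822*sqrt(2)*r^3 - 33939*r^3 + 7128*r^2 + 22770*sqrt(2)*r^2 - 4752*sqrt(2)*r - 648*r + 432*sqrt(2))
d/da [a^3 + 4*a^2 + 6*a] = 3*a^2 + 8*a + 6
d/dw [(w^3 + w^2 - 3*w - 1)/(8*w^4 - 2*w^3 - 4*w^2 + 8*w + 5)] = (-8*w^6 - 16*w^5 + 70*w^4 + 36*w^3 + 5*w^2 + 2*w - 7)/(64*w^8 - 32*w^7 - 60*w^6 + 144*w^5 + 64*w^4 - 84*w^3 + 24*w^2 + 80*w + 25)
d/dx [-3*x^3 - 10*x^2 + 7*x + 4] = -9*x^2 - 20*x + 7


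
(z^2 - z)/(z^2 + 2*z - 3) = z/(z + 3)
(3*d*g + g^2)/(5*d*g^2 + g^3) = (3*d + g)/(g*(5*d + g))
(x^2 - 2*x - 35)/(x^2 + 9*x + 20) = (x - 7)/(x + 4)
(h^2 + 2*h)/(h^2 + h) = (h + 2)/(h + 1)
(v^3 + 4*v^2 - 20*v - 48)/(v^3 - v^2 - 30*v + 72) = (v + 2)/(v - 3)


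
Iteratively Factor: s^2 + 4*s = (s)*(s + 4)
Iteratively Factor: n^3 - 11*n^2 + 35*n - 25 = (n - 5)*(n^2 - 6*n + 5) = (n - 5)*(n - 1)*(n - 5)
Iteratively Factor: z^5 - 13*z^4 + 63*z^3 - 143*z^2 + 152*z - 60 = (z - 2)*(z^4 - 11*z^3 + 41*z^2 - 61*z + 30) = (z - 3)*(z - 2)*(z^3 - 8*z^2 + 17*z - 10) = (z - 3)*(z - 2)*(z - 1)*(z^2 - 7*z + 10) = (z - 3)*(z - 2)^2*(z - 1)*(z - 5)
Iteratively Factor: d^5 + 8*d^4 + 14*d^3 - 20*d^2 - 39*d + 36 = (d + 4)*(d^4 + 4*d^3 - 2*d^2 - 12*d + 9) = (d - 1)*(d + 4)*(d^3 + 5*d^2 + 3*d - 9) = (d - 1)*(d + 3)*(d + 4)*(d^2 + 2*d - 3) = (d - 1)^2*(d + 3)*(d + 4)*(d + 3)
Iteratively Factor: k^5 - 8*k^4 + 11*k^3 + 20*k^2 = (k)*(k^4 - 8*k^3 + 11*k^2 + 20*k) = k*(k - 5)*(k^3 - 3*k^2 - 4*k) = k^2*(k - 5)*(k^2 - 3*k - 4) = k^2*(k - 5)*(k - 4)*(k + 1)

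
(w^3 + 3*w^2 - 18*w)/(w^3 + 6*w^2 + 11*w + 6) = w*(w^2 + 3*w - 18)/(w^3 + 6*w^2 + 11*w + 6)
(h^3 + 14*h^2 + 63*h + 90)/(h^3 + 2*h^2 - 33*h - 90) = (h + 6)/(h - 6)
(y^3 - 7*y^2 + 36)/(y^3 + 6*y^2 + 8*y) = (y^2 - 9*y + 18)/(y*(y + 4))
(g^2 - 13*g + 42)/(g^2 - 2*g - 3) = (-g^2 + 13*g - 42)/(-g^2 + 2*g + 3)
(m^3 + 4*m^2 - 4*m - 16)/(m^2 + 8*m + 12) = (m^2 + 2*m - 8)/(m + 6)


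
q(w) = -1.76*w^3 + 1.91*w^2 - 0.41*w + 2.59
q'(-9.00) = -462.47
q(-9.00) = 1444.03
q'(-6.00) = -213.41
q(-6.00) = 453.97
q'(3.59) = -54.75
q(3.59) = -55.70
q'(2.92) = -34.27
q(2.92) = -26.14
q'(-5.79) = -199.54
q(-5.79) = 410.62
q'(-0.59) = -4.50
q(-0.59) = 3.86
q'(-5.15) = -160.12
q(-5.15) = 295.76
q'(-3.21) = -67.08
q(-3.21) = 81.80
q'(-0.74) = -6.13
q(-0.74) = 4.65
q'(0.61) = -0.04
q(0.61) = 2.65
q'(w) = -5.28*w^2 + 3.82*w - 0.41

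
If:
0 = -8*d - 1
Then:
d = -1/8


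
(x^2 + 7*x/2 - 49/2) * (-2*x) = -2*x^3 - 7*x^2 + 49*x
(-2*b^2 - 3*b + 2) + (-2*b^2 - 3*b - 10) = -4*b^2 - 6*b - 8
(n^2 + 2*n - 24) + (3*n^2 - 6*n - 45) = 4*n^2 - 4*n - 69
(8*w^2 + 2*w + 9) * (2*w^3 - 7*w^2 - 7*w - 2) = 16*w^5 - 52*w^4 - 52*w^3 - 93*w^2 - 67*w - 18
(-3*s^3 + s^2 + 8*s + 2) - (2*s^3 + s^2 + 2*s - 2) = -5*s^3 + 6*s + 4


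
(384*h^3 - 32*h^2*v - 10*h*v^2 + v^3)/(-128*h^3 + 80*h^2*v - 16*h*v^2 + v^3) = (-48*h^2 - 2*h*v + v^2)/(16*h^2 - 8*h*v + v^2)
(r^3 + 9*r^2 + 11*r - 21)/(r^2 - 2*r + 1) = (r^2 + 10*r + 21)/(r - 1)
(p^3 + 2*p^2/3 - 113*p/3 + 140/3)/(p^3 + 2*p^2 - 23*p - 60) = (3*p^2 + 17*p - 28)/(3*(p^2 + 7*p + 12))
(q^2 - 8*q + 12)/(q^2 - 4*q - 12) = (q - 2)/(q + 2)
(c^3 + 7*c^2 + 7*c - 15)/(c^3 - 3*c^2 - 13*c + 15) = (c + 5)/(c - 5)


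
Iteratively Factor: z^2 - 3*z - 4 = (z + 1)*(z - 4)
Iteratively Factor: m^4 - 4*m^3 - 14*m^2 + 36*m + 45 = (m - 3)*(m^3 - m^2 - 17*m - 15) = (m - 3)*(m + 1)*(m^2 - 2*m - 15) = (m - 5)*(m - 3)*(m + 1)*(m + 3)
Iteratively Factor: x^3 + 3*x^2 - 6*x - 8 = (x - 2)*(x^2 + 5*x + 4) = (x - 2)*(x + 4)*(x + 1)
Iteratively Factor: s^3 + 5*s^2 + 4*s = (s + 1)*(s^2 + 4*s) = (s + 1)*(s + 4)*(s)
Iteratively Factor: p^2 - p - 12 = (p - 4)*(p + 3)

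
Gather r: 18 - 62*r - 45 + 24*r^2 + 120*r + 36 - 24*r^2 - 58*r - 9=0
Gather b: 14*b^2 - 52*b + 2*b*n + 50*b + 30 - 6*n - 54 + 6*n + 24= 14*b^2 + b*(2*n - 2)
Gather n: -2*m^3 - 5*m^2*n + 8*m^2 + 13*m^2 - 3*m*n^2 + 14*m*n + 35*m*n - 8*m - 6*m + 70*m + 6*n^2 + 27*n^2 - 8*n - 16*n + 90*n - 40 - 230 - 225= -2*m^3 + 21*m^2 + 56*m + n^2*(33 - 3*m) + n*(-5*m^2 + 49*m + 66) - 495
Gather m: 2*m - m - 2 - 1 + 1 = m - 2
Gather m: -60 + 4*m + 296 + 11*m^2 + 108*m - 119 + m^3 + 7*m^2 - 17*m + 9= m^3 + 18*m^2 + 95*m + 126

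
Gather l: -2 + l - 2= l - 4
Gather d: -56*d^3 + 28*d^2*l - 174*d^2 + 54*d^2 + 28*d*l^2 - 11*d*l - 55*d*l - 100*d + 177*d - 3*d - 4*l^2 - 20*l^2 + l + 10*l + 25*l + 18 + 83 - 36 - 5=-56*d^3 + d^2*(28*l - 120) + d*(28*l^2 - 66*l + 74) - 24*l^2 + 36*l + 60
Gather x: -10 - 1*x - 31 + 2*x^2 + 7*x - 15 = 2*x^2 + 6*x - 56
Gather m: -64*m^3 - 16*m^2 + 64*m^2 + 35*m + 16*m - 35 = -64*m^3 + 48*m^2 + 51*m - 35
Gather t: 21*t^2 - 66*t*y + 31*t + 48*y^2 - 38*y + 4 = 21*t^2 + t*(31 - 66*y) + 48*y^2 - 38*y + 4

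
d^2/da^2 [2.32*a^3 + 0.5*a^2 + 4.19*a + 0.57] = 13.92*a + 1.0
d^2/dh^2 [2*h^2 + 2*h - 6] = 4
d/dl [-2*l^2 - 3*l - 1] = -4*l - 3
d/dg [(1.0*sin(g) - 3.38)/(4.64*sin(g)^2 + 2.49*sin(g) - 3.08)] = (-4.64*sin(g)^2 + 31.3664*sin(g) + 5.3362)*cos(g)/(21.5296*sin(g)^4 + 23.1072*sin(g)^3 - 22.3823*sin(g)^2 - 15.3384*sin(g) + 9.4864)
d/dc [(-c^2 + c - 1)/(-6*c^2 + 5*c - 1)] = (c^2 - 10*c + 4)/(36*c^4 - 60*c^3 + 37*c^2 - 10*c + 1)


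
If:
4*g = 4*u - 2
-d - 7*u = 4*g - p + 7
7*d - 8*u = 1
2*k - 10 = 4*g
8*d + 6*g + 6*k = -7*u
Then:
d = -143/239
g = -549/478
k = 646/239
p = -653/239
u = -155/239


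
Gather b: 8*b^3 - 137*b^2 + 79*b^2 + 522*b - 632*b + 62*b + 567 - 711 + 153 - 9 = 8*b^3 - 58*b^2 - 48*b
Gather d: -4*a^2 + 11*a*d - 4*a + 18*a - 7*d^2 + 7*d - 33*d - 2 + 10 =-4*a^2 + 14*a - 7*d^2 + d*(11*a - 26) + 8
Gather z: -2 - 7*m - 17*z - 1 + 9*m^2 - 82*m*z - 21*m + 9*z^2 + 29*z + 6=9*m^2 - 28*m + 9*z^2 + z*(12 - 82*m) + 3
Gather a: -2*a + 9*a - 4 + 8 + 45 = 7*a + 49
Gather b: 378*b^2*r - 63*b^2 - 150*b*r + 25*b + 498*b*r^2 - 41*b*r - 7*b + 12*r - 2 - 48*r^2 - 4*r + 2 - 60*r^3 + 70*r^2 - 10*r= b^2*(378*r - 63) + b*(498*r^2 - 191*r + 18) - 60*r^3 + 22*r^2 - 2*r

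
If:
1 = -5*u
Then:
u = -1/5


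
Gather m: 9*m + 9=9*m + 9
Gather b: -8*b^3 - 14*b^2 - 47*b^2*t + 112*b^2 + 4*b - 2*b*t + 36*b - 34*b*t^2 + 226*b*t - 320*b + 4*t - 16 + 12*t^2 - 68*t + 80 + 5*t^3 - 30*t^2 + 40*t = -8*b^3 + b^2*(98 - 47*t) + b*(-34*t^2 + 224*t - 280) + 5*t^3 - 18*t^2 - 24*t + 64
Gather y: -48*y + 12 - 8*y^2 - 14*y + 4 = -8*y^2 - 62*y + 16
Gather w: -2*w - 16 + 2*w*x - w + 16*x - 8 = w*(2*x - 3) + 16*x - 24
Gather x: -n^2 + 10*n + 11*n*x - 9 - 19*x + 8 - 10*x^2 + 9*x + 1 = -n^2 + 10*n - 10*x^2 + x*(11*n - 10)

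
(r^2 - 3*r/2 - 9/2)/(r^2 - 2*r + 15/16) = 8*(2*r^2 - 3*r - 9)/(16*r^2 - 32*r + 15)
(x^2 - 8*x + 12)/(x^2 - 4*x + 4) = (x - 6)/(x - 2)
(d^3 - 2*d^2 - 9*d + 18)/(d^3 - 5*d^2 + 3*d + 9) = (d^2 + d - 6)/(d^2 - 2*d - 3)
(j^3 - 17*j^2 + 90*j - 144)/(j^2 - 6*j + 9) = (j^2 - 14*j + 48)/(j - 3)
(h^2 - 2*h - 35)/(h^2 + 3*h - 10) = (h - 7)/(h - 2)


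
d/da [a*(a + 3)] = 2*a + 3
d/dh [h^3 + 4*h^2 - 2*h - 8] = 3*h^2 + 8*h - 2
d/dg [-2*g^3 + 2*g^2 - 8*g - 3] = -6*g^2 + 4*g - 8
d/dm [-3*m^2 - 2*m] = -6*m - 2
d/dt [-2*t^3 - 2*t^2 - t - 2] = -6*t^2 - 4*t - 1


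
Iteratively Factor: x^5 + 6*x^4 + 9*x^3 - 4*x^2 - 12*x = (x + 3)*(x^4 + 3*x^3 - 4*x) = (x + 2)*(x + 3)*(x^3 + x^2 - 2*x) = x*(x + 2)*(x + 3)*(x^2 + x - 2) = x*(x + 2)^2*(x + 3)*(x - 1)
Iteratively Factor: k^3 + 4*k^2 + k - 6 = (k + 2)*(k^2 + 2*k - 3) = (k - 1)*(k + 2)*(k + 3)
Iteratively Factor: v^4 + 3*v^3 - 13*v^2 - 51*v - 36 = (v + 3)*(v^3 - 13*v - 12) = (v + 1)*(v + 3)*(v^2 - v - 12) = (v - 4)*(v + 1)*(v + 3)*(v + 3)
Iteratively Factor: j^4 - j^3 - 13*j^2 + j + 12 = (j + 3)*(j^3 - 4*j^2 - j + 4) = (j - 4)*(j + 3)*(j^2 - 1) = (j - 4)*(j + 1)*(j + 3)*(j - 1)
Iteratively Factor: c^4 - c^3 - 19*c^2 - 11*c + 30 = (c + 2)*(c^3 - 3*c^2 - 13*c + 15) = (c - 1)*(c + 2)*(c^2 - 2*c - 15) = (c - 5)*(c - 1)*(c + 2)*(c + 3)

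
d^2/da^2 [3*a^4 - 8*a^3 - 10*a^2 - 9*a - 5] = 36*a^2 - 48*a - 20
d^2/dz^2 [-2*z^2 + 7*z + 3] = -4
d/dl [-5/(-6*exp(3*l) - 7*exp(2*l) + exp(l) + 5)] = (-90*exp(2*l) - 70*exp(l) + 5)*exp(l)/(6*exp(3*l) + 7*exp(2*l) - exp(l) - 5)^2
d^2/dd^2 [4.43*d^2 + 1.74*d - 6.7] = 8.86000000000000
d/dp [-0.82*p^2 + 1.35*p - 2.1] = 1.35 - 1.64*p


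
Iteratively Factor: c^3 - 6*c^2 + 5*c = (c)*(c^2 - 6*c + 5) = c*(c - 5)*(c - 1)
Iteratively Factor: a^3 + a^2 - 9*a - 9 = (a + 3)*(a^2 - 2*a - 3) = (a + 1)*(a + 3)*(a - 3)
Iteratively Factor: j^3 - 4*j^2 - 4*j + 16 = (j - 2)*(j^2 - 2*j - 8) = (j - 2)*(j + 2)*(j - 4)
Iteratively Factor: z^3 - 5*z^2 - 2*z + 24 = (z - 3)*(z^2 - 2*z - 8) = (z - 4)*(z - 3)*(z + 2)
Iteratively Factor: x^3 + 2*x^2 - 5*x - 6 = (x + 1)*(x^2 + x - 6) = (x - 2)*(x + 1)*(x + 3)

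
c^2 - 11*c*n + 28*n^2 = (c - 7*n)*(c - 4*n)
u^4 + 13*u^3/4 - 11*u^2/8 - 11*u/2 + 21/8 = (u - 1)*(u - 1/2)*(u + 7/4)*(u + 3)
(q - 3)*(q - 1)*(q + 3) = q^3 - q^2 - 9*q + 9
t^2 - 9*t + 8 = (t - 8)*(t - 1)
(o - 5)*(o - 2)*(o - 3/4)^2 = o^4 - 17*o^3/2 + 337*o^2/16 - 303*o/16 + 45/8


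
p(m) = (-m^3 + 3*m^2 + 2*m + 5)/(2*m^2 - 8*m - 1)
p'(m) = (8 - 4*m)*(-m^3 + 3*m^2 + 2*m + 5)/(2*m^2 - 8*m - 1)^2 + (-3*m^2 + 6*m + 2)/(2*m^2 - 8*m - 1) = (-2*m^4 + 16*m^3 - 25*m^2 - 26*m + 38)/(4*m^4 - 32*m^3 + 60*m^2 + 16*m + 1)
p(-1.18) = 0.75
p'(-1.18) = 0.03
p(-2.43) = 1.06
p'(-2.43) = -0.38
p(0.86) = -1.30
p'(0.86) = 0.15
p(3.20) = -1.53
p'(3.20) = 0.36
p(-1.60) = 0.80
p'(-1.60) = -0.22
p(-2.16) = 0.97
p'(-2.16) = -0.35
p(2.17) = -1.48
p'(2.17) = -0.21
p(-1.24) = 0.75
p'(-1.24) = -0.02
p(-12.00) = 5.59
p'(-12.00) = -0.49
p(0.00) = -5.00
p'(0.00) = 38.00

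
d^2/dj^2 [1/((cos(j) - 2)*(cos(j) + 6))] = (-4*sin(j)^4 + 66*sin(j)^2 - 33*cos(j) - 3*cos(3*j) - 6)/((cos(j) - 2)^3*(cos(j) + 6)^3)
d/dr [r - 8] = 1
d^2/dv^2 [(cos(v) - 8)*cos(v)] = 8*cos(v) - 2*cos(2*v)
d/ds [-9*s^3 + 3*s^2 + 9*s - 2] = -27*s^2 + 6*s + 9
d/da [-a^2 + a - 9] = 1 - 2*a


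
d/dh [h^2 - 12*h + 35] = 2*h - 12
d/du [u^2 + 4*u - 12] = 2*u + 4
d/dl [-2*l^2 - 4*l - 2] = -4*l - 4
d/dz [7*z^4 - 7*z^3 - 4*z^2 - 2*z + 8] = 28*z^3 - 21*z^2 - 8*z - 2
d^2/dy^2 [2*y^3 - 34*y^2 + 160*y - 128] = 12*y - 68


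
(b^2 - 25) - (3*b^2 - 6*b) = -2*b^2 + 6*b - 25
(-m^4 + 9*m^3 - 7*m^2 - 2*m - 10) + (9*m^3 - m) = -m^4 + 18*m^3 - 7*m^2 - 3*m - 10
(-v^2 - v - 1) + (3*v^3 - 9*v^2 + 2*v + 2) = 3*v^3 - 10*v^2 + v + 1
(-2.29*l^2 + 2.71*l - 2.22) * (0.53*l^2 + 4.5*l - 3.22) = -1.2137*l^4 - 8.8687*l^3 + 18.3922*l^2 - 18.7162*l + 7.1484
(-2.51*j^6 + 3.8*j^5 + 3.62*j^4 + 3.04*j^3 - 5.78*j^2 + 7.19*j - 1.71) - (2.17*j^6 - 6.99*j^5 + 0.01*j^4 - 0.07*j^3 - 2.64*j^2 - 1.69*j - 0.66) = -4.68*j^6 + 10.79*j^5 + 3.61*j^4 + 3.11*j^3 - 3.14*j^2 + 8.88*j - 1.05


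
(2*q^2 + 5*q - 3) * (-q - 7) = -2*q^3 - 19*q^2 - 32*q + 21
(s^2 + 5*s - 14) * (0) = 0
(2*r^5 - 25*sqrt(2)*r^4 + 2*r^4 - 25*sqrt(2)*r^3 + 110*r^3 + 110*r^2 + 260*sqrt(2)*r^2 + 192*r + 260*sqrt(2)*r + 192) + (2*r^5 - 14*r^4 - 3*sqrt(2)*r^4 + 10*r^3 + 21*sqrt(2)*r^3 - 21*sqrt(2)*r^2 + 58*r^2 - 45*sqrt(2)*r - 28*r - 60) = 4*r^5 - 28*sqrt(2)*r^4 - 12*r^4 - 4*sqrt(2)*r^3 + 120*r^3 + 168*r^2 + 239*sqrt(2)*r^2 + 164*r + 215*sqrt(2)*r + 132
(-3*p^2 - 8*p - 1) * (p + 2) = -3*p^3 - 14*p^2 - 17*p - 2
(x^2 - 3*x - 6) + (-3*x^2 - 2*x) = -2*x^2 - 5*x - 6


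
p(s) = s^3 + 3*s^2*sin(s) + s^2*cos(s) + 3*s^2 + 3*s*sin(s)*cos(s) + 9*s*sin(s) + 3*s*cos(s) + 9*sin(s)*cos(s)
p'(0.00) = 12.00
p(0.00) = 0.00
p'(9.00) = -13.24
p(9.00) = 993.61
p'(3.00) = 0.76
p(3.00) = 41.29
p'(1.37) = 18.10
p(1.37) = 29.56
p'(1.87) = 9.37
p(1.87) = 36.34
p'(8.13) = 107.16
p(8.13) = 963.43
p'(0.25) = 19.11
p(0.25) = 3.93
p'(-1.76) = -3.45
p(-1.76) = 11.37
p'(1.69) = 12.23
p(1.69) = 34.40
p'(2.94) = 1.18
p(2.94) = 41.23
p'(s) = -s^2*sin(s) + 3*s^2*cos(s) + 3*s^2 - 3*s*sin(s)^2 + 3*s*sin(s) + 3*s*cos(s)^2 + 11*s*cos(s) + 6*s - 9*sin(s)^2 + 3*sin(s)*cos(s) + 9*sin(s) + 9*cos(s)^2 + 3*cos(s)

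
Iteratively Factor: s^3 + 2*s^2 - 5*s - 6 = (s + 3)*(s^2 - s - 2) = (s - 2)*(s + 3)*(s + 1)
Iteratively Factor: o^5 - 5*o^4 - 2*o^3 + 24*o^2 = (o)*(o^4 - 5*o^3 - 2*o^2 + 24*o) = o*(o + 2)*(o^3 - 7*o^2 + 12*o) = o*(o - 3)*(o + 2)*(o^2 - 4*o) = o^2*(o - 3)*(o + 2)*(o - 4)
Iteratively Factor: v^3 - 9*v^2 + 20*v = (v)*(v^2 - 9*v + 20) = v*(v - 4)*(v - 5)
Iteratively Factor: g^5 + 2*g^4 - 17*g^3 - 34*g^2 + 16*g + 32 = (g + 1)*(g^4 + g^3 - 18*g^2 - 16*g + 32) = (g + 1)*(g + 2)*(g^3 - g^2 - 16*g + 16) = (g + 1)*(g + 2)*(g + 4)*(g^2 - 5*g + 4) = (g - 4)*(g + 1)*(g + 2)*(g + 4)*(g - 1)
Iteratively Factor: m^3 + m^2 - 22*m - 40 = (m + 4)*(m^2 - 3*m - 10) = (m - 5)*(m + 4)*(m + 2)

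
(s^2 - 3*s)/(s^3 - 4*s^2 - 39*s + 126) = s/(s^2 - s - 42)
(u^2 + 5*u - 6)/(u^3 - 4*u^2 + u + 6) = (u^2 + 5*u - 6)/(u^3 - 4*u^2 + u + 6)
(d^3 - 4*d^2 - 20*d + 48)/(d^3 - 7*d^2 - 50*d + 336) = (d^2 + 2*d - 8)/(d^2 - d - 56)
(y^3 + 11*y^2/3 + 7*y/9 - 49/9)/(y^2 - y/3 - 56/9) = (3*y^2 + 4*y - 7)/(3*y - 8)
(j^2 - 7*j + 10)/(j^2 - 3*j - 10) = (j - 2)/(j + 2)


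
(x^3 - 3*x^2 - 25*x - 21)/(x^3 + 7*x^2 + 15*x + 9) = (x - 7)/(x + 3)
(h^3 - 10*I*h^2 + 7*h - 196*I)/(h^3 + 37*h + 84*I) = (h - 7*I)/(h + 3*I)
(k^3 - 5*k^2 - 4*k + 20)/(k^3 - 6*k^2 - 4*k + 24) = (k - 5)/(k - 6)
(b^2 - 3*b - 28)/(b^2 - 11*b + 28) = (b + 4)/(b - 4)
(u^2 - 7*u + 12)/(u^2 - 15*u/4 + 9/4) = 4*(u - 4)/(4*u - 3)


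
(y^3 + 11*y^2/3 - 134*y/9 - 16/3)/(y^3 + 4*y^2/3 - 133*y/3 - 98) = (9*y^2 - 21*y - 8)/(3*(3*y^2 - 14*y - 49))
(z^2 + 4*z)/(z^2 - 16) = z/(z - 4)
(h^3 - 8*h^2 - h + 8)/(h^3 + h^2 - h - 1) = (h - 8)/(h + 1)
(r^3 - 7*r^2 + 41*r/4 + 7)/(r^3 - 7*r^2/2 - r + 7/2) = (r^2 - 7*r/2 - 2)/(r^2 - 1)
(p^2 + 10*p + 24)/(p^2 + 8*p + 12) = (p + 4)/(p + 2)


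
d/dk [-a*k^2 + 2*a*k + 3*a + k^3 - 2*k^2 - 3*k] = -2*a*k + 2*a + 3*k^2 - 4*k - 3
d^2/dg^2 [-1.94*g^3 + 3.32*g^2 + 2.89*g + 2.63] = 6.64 - 11.64*g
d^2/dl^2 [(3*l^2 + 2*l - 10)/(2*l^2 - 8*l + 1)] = 2*(56*l^3 - 138*l^2 + 468*l - 601)/(8*l^6 - 96*l^5 + 396*l^4 - 608*l^3 + 198*l^2 - 24*l + 1)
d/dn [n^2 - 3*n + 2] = 2*n - 3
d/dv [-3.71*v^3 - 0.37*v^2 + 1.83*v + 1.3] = -11.13*v^2 - 0.74*v + 1.83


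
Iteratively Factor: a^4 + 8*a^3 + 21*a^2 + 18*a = (a + 2)*(a^3 + 6*a^2 + 9*a) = a*(a + 2)*(a^2 + 6*a + 9) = a*(a + 2)*(a + 3)*(a + 3)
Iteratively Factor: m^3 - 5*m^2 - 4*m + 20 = (m - 2)*(m^2 - 3*m - 10) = (m - 2)*(m + 2)*(m - 5)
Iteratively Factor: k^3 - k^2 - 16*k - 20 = (k - 5)*(k^2 + 4*k + 4) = (k - 5)*(k + 2)*(k + 2)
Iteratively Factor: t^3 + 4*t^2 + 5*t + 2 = (t + 1)*(t^2 + 3*t + 2) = (t + 1)*(t + 2)*(t + 1)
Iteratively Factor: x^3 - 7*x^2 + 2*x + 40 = (x + 2)*(x^2 - 9*x + 20) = (x - 4)*(x + 2)*(x - 5)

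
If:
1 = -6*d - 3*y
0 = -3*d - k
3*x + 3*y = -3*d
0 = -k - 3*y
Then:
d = -1/9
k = 1/3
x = 2/9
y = -1/9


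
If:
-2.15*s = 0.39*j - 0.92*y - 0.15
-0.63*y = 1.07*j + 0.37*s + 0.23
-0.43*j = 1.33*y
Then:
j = -0.34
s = 0.18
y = 0.11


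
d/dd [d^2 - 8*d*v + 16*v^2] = 2*d - 8*v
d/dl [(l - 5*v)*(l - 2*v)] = 2*l - 7*v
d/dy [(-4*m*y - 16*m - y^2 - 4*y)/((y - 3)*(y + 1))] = 2*(2*m*y^2 + 16*m*y - 10*m + 3*y^2 + 3*y + 6)/(y^4 - 4*y^3 - 2*y^2 + 12*y + 9)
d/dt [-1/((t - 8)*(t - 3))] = (2*t - 11)/((t - 8)^2*(t - 3)^2)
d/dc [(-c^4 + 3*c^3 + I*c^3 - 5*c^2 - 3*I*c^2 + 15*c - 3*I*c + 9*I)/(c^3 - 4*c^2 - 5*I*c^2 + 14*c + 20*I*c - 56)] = (-c^6 + c^5*(8 + 10*I) + c^4*(-44 - 76*I) + c^3*(238 + 154*I) + c^2*(-439 - 274*I) + c*(470 + 408*I) - 660 + 42*I)/(c^6 + c^5*(-8 - 10*I) + c^4*(19 + 80*I) + c^3*(-24 - 300*I) + c^2*(244 + 1120*I) + c*(-1568 - 2240*I) + 3136)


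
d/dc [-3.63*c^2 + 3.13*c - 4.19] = 3.13 - 7.26*c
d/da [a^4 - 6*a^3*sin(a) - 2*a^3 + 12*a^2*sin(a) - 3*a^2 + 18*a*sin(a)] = -6*a^3*cos(a) + 4*a^3 - 18*a^2*sin(a) + 12*a^2*cos(a) - 6*a^2 + 24*a*sin(a) + 18*a*cos(a) - 6*a + 18*sin(a)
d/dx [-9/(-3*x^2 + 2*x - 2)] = 18*(1 - 3*x)/(3*x^2 - 2*x + 2)^2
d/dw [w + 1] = 1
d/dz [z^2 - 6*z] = 2*z - 6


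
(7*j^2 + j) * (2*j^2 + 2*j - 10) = 14*j^4 + 16*j^3 - 68*j^2 - 10*j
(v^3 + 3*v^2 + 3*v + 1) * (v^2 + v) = v^5 + 4*v^4 + 6*v^3 + 4*v^2 + v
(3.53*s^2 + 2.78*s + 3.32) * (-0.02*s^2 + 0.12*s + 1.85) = -0.0706*s^4 + 0.368*s^3 + 6.7977*s^2 + 5.5414*s + 6.142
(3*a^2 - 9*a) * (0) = 0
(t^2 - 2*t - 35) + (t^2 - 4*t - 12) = 2*t^2 - 6*t - 47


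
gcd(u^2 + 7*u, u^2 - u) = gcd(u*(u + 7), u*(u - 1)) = u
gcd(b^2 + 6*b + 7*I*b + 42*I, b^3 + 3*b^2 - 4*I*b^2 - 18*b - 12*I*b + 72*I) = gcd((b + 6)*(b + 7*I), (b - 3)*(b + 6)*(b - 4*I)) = b + 6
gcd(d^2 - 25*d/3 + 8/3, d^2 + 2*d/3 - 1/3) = d - 1/3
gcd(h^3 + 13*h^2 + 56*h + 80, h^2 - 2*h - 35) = h + 5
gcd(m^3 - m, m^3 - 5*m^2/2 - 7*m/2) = m^2 + m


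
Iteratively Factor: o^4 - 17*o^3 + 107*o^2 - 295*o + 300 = (o - 4)*(o^3 - 13*o^2 + 55*o - 75) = (o - 5)*(o - 4)*(o^2 - 8*o + 15) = (o - 5)^2*(o - 4)*(o - 3)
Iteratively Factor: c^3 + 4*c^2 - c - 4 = (c - 1)*(c^2 + 5*c + 4) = (c - 1)*(c + 4)*(c + 1)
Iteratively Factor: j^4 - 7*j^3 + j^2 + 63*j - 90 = (j - 5)*(j^3 - 2*j^2 - 9*j + 18) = (j - 5)*(j - 2)*(j^2 - 9) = (j - 5)*(j - 3)*(j - 2)*(j + 3)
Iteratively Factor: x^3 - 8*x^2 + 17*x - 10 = (x - 5)*(x^2 - 3*x + 2) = (x - 5)*(x - 1)*(x - 2)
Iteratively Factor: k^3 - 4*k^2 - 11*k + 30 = (k - 5)*(k^2 + k - 6) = (k - 5)*(k + 3)*(k - 2)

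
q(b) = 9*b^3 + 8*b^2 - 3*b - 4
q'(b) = 27*b^2 + 16*b - 3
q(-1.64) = -17.26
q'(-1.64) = 43.38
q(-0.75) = -1.05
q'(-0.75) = 0.19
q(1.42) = 33.64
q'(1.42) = 74.16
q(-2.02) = -39.48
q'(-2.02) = 74.85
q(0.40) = -3.34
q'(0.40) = 7.72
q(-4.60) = -696.94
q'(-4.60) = 494.72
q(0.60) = -0.98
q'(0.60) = 16.32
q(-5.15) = -1005.69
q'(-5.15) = 630.71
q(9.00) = 7178.00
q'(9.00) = 2328.00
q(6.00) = 2210.00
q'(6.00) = 1065.00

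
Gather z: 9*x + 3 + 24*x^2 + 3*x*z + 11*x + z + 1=24*x^2 + 20*x + z*(3*x + 1) + 4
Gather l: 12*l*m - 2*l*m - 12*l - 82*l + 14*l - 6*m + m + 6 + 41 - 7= l*(10*m - 80) - 5*m + 40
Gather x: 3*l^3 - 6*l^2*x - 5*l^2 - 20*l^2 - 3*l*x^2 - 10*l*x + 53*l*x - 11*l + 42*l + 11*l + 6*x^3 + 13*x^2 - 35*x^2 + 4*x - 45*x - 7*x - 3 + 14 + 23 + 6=3*l^3 - 25*l^2 + 42*l + 6*x^3 + x^2*(-3*l - 22) + x*(-6*l^2 + 43*l - 48) + 40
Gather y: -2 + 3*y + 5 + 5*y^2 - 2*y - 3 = 5*y^2 + y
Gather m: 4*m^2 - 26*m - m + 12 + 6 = 4*m^2 - 27*m + 18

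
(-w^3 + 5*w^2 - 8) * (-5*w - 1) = 5*w^4 - 24*w^3 - 5*w^2 + 40*w + 8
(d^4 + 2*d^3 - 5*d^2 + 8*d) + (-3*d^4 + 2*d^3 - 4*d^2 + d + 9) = -2*d^4 + 4*d^3 - 9*d^2 + 9*d + 9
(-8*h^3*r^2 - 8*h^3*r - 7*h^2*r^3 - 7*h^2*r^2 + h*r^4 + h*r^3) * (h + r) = -8*h^4*r^2 - 8*h^4*r - 15*h^3*r^3 - 15*h^3*r^2 - 6*h^2*r^4 - 6*h^2*r^3 + h*r^5 + h*r^4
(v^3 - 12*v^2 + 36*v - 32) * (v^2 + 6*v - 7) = v^5 - 6*v^4 - 43*v^3 + 268*v^2 - 444*v + 224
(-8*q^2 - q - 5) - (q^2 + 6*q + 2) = -9*q^2 - 7*q - 7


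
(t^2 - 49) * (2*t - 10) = 2*t^3 - 10*t^2 - 98*t + 490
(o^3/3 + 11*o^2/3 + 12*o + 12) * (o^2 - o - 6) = o^5/3 + 10*o^4/3 + 19*o^3/3 - 22*o^2 - 84*o - 72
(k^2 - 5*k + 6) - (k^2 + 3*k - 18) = 24 - 8*k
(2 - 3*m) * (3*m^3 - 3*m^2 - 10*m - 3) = -9*m^4 + 15*m^3 + 24*m^2 - 11*m - 6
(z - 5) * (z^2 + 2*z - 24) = z^3 - 3*z^2 - 34*z + 120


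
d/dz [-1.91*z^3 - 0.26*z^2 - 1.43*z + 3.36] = -5.73*z^2 - 0.52*z - 1.43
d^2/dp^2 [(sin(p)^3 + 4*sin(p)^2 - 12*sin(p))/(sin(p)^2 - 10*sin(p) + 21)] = (-sin(p)^7 + 30*sin(p)^6 - 470*sin(p)^5 + 2366*sin(p)^4 - 2747*sin(p)^3 - 6300*sin(p)^2 + 9450*sin(p) - 1512)/((sin(p) - 7)^3*(sin(p) - 3)^3)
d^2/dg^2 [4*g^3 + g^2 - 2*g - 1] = 24*g + 2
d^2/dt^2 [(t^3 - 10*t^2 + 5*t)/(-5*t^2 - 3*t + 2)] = 4*(-147*t^3 + 159*t^2 - 81*t + 5)/(125*t^6 + 225*t^5 - 15*t^4 - 153*t^3 + 6*t^2 + 36*t - 8)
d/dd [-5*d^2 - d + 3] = -10*d - 1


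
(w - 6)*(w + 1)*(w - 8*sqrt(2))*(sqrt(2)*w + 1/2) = sqrt(2)*w^4 - 31*w^3/2 - 5*sqrt(2)*w^3 - 10*sqrt(2)*w^2 + 155*w^2/2 + 20*sqrt(2)*w + 93*w + 24*sqrt(2)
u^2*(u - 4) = u^3 - 4*u^2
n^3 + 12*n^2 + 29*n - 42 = (n - 1)*(n + 6)*(n + 7)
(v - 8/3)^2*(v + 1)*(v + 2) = v^4 - 7*v^3/3 - 62*v^2/9 + 32*v/3 + 128/9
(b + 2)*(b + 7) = b^2 + 9*b + 14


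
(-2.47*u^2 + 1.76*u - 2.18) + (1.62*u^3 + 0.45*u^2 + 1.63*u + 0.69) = 1.62*u^3 - 2.02*u^2 + 3.39*u - 1.49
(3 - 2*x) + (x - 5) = -x - 2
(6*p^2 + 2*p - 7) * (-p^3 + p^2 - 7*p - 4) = -6*p^5 + 4*p^4 - 33*p^3 - 45*p^2 + 41*p + 28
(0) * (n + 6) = 0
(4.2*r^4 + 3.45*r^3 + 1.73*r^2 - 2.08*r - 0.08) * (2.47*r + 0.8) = 10.374*r^5 + 11.8815*r^4 + 7.0331*r^3 - 3.7536*r^2 - 1.8616*r - 0.064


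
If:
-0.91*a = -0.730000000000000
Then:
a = 0.80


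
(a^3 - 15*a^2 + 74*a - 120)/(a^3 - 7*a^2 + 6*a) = (a^2 - 9*a + 20)/(a*(a - 1))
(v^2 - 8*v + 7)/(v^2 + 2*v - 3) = (v - 7)/(v + 3)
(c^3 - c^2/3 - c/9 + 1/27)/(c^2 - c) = (c^3 - c^2/3 - c/9 + 1/27)/(c*(c - 1))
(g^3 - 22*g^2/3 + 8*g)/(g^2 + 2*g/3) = (3*g^2 - 22*g + 24)/(3*g + 2)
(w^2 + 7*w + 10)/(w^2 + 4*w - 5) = (w + 2)/(w - 1)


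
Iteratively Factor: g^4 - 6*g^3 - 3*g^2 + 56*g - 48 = (g - 4)*(g^3 - 2*g^2 - 11*g + 12) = (g - 4)^2*(g^2 + 2*g - 3) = (g - 4)^2*(g - 1)*(g + 3)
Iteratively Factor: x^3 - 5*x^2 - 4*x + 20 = (x + 2)*(x^2 - 7*x + 10) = (x - 5)*(x + 2)*(x - 2)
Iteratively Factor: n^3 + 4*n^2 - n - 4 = (n - 1)*(n^2 + 5*n + 4) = (n - 1)*(n + 4)*(n + 1)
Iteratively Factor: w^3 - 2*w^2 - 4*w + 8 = (w - 2)*(w^2 - 4) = (w - 2)*(w + 2)*(w - 2)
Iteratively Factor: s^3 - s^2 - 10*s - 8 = (s + 1)*(s^2 - 2*s - 8) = (s + 1)*(s + 2)*(s - 4)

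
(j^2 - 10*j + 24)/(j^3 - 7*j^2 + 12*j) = (j - 6)/(j*(j - 3))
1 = 1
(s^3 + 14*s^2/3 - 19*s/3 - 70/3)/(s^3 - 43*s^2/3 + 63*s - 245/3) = (s^2 + 7*s + 10)/(s^2 - 12*s + 35)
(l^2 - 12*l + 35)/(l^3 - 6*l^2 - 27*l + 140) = (l - 5)/(l^2 + l - 20)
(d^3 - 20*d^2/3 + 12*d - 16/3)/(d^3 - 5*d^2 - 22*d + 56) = (3*d^2 - 14*d + 8)/(3*(d^2 - 3*d - 28))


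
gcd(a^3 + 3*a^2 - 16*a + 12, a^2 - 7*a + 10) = a - 2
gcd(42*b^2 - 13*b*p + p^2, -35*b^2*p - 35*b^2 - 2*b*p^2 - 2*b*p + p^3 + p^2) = -7*b + p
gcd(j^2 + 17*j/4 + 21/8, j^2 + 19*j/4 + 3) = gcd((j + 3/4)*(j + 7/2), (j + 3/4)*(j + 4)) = j + 3/4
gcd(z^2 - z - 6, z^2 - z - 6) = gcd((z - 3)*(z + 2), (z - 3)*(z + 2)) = z^2 - z - 6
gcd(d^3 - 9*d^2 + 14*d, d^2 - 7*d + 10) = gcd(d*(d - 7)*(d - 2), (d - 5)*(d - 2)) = d - 2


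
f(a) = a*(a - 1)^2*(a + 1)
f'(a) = a*(a - 1)^2 + a*(a + 1)*(2*a - 2) + (a - 1)^2*(a + 1)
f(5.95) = 1013.24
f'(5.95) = 725.47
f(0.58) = 0.16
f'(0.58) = -0.39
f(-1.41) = 3.36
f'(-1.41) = -13.36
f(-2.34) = 34.98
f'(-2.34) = -62.00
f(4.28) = 243.12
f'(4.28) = 251.10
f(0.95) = 0.00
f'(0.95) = -0.18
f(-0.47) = -0.54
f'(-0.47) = 0.86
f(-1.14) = 0.73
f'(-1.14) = -6.54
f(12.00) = 18876.00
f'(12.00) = 6457.00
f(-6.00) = 1470.00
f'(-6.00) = -959.00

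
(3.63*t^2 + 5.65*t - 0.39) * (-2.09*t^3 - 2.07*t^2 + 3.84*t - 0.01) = -7.5867*t^5 - 19.3226*t^4 + 3.0588*t^3 + 22.467*t^2 - 1.5541*t + 0.0039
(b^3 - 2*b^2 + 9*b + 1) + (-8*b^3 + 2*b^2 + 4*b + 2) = -7*b^3 + 13*b + 3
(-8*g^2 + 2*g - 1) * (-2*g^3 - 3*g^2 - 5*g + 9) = 16*g^5 + 20*g^4 + 36*g^3 - 79*g^2 + 23*g - 9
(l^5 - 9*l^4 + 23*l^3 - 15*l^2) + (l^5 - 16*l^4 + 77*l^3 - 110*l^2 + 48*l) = 2*l^5 - 25*l^4 + 100*l^3 - 125*l^2 + 48*l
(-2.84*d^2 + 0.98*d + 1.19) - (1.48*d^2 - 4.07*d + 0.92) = -4.32*d^2 + 5.05*d + 0.27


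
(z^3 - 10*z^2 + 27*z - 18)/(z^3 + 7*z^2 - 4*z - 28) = (z^3 - 10*z^2 + 27*z - 18)/(z^3 + 7*z^2 - 4*z - 28)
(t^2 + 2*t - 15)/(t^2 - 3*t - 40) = (t - 3)/(t - 8)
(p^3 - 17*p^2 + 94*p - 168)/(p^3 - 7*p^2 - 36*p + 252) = (p - 4)/(p + 6)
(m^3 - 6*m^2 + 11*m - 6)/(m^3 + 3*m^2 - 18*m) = (m^2 - 3*m + 2)/(m*(m + 6))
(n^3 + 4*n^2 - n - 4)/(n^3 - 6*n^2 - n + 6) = (n + 4)/(n - 6)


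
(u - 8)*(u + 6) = u^2 - 2*u - 48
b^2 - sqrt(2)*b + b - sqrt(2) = (b + 1)*(b - sqrt(2))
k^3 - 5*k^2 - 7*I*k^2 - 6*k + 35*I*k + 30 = (k - 5)*(k - 6*I)*(k - I)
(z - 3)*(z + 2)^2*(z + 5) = z^4 + 6*z^3 - 3*z^2 - 52*z - 60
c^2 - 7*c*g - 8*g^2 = (c - 8*g)*(c + g)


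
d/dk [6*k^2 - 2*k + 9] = 12*k - 2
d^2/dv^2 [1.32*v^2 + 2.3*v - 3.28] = 2.64000000000000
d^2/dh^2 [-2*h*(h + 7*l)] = -4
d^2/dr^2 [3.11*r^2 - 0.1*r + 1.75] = 6.22000000000000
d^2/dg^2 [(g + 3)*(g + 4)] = 2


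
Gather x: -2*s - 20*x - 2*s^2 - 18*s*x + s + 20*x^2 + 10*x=-2*s^2 - s + 20*x^2 + x*(-18*s - 10)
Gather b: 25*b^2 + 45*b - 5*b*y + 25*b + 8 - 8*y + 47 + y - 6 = 25*b^2 + b*(70 - 5*y) - 7*y + 49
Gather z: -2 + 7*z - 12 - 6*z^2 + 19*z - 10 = -6*z^2 + 26*z - 24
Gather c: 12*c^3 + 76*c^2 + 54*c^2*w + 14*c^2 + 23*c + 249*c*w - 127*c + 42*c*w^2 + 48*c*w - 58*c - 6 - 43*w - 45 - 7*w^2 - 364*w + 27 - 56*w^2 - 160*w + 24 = 12*c^3 + c^2*(54*w + 90) + c*(42*w^2 + 297*w - 162) - 63*w^2 - 567*w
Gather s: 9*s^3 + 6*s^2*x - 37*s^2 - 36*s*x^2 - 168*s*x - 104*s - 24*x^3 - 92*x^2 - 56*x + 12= 9*s^3 + s^2*(6*x - 37) + s*(-36*x^2 - 168*x - 104) - 24*x^3 - 92*x^2 - 56*x + 12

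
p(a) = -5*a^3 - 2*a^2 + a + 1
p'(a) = -15*a^2 - 4*a + 1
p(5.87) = -1073.35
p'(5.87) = -539.33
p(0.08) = 1.06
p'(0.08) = 0.58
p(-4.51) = 414.48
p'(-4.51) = -286.06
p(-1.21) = 5.72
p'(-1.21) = -16.12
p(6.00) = -1145.00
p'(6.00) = -563.00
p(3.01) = -150.46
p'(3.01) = -146.94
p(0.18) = 1.09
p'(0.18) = -0.21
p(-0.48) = 0.61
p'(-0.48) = -0.54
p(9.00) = -3797.00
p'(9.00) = -1250.00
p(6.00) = -1145.00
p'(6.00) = -563.00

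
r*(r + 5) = r^2 + 5*r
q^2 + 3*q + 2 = (q + 1)*(q + 2)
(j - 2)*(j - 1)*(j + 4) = j^3 + j^2 - 10*j + 8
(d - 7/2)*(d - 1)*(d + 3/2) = d^3 - 3*d^2 - 13*d/4 + 21/4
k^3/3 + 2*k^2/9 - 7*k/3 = k*(k/3 + 1)*(k - 7/3)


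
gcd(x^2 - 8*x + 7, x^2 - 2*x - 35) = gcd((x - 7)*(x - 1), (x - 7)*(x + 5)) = x - 7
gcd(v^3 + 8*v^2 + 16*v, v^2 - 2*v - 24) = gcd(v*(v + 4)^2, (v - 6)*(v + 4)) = v + 4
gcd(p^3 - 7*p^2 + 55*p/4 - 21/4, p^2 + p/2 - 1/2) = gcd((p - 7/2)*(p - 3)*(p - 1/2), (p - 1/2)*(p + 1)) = p - 1/2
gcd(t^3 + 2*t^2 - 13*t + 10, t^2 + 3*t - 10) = t^2 + 3*t - 10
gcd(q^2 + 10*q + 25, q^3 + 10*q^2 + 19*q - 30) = q + 5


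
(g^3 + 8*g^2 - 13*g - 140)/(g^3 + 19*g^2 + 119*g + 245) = (g - 4)/(g + 7)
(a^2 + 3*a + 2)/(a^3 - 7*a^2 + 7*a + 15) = (a + 2)/(a^2 - 8*a + 15)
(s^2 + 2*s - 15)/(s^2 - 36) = (s^2 + 2*s - 15)/(s^2 - 36)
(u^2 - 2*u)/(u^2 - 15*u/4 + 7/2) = 4*u/(4*u - 7)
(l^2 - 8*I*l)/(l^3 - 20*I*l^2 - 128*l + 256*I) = l/(l^2 - 12*I*l - 32)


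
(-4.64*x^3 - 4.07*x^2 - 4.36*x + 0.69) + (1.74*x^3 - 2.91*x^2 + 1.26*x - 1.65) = -2.9*x^3 - 6.98*x^2 - 3.1*x - 0.96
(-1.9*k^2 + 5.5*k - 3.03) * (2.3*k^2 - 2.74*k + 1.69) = -4.37*k^4 + 17.856*k^3 - 25.25*k^2 + 17.5972*k - 5.1207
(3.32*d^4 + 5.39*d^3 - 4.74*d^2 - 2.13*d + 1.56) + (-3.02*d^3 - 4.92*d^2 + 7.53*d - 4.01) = 3.32*d^4 + 2.37*d^3 - 9.66*d^2 + 5.4*d - 2.45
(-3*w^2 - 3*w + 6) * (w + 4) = -3*w^3 - 15*w^2 - 6*w + 24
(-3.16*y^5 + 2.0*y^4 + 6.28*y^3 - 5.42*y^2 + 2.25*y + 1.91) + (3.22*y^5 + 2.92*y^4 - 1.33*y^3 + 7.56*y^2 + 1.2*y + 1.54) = 0.0600000000000001*y^5 + 4.92*y^4 + 4.95*y^3 + 2.14*y^2 + 3.45*y + 3.45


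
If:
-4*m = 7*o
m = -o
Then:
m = 0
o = 0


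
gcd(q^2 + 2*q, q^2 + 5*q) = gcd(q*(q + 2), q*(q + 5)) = q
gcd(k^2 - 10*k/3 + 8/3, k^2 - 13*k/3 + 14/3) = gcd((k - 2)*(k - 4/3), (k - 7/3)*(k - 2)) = k - 2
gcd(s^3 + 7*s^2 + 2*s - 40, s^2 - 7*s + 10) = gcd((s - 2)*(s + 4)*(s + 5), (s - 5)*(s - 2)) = s - 2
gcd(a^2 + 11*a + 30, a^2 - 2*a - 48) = a + 6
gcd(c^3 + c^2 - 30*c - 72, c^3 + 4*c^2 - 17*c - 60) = c + 3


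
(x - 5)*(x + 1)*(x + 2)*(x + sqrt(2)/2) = x^4 - 2*x^3 + sqrt(2)*x^3/2 - 13*x^2 - sqrt(2)*x^2 - 10*x - 13*sqrt(2)*x/2 - 5*sqrt(2)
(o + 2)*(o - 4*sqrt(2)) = o^2 - 4*sqrt(2)*o + 2*o - 8*sqrt(2)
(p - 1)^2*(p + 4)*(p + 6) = p^4 + 8*p^3 + 5*p^2 - 38*p + 24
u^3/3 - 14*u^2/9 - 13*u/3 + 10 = (u/3 + 1)*(u - 6)*(u - 5/3)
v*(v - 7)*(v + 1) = v^3 - 6*v^2 - 7*v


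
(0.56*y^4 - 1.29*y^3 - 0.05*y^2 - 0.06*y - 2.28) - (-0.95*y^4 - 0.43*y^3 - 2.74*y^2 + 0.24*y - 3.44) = 1.51*y^4 - 0.86*y^3 + 2.69*y^2 - 0.3*y + 1.16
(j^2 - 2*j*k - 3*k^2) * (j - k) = j^3 - 3*j^2*k - j*k^2 + 3*k^3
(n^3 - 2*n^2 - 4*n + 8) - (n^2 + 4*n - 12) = n^3 - 3*n^2 - 8*n + 20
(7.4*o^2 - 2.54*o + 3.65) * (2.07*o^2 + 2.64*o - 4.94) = 15.318*o^4 + 14.2782*o^3 - 35.7061*o^2 + 22.1836*o - 18.031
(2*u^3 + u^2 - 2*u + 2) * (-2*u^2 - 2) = -4*u^5 - 2*u^4 - 6*u^2 + 4*u - 4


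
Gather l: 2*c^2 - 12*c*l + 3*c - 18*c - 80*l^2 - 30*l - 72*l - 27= 2*c^2 - 15*c - 80*l^2 + l*(-12*c - 102) - 27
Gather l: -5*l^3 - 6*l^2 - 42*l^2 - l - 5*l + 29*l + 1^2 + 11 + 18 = -5*l^3 - 48*l^2 + 23*l + 30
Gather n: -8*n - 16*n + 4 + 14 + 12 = 30 - 24*n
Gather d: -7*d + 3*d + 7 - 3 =4 - 4*d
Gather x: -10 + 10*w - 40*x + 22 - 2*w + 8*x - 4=8*w - 32*x + 8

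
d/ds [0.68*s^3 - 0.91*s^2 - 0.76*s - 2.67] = 2.04*s^2 - 1.82*s - 0.76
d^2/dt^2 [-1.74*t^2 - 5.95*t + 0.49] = -3.48000000000000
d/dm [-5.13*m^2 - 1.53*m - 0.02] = -10.26*m - 1.53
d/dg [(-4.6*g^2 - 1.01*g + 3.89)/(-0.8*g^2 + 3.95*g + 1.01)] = (-18.978*g^2 - 3.068*g - 16.3856)/(0.64*g^4 - 6.32*g^3 + 13.9865*g^2 + 7.979*g + 1.0201)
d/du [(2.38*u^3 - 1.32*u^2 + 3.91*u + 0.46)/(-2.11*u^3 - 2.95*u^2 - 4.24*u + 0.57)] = (1.77635683940025e-15*u^5 - 9.8062*u^4 - 3.6822*u^3 + 24.1129*u^2 + 1.2092*u + 4.1791)/(4.4521*u^6 + 12.449*u^5 + 26.5953*u^4 + 22.6106*u^3 + 14.6146*u^2 - 4.8336*u + 0.3249)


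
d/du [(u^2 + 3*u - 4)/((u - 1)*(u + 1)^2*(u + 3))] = (-2*u^2 - 15*u - 25)/(u^5 + 9*u^4 + 30*u^3 + 46*u^2 + 33*u + 9)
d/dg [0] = 0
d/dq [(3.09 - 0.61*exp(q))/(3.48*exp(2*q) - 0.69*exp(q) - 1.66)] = (2.1228*exp(2*q) - 21.5064*exp(q) + 3.1447)*exp(q)/(12.1104*exp(4*q) - 4.8024*exp(3*q) - 11.0775*exp(2*q) + 2.2908*exp(q) + 2.7556)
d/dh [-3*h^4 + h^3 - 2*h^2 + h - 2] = -12*h^3 + 3*h^2 - 4*h + 1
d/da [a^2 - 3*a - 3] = 2*a - 3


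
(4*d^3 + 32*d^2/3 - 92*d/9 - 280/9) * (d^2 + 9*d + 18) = 4*d^5 + 140*d^4/3 + 1420*d^3/9 + 620*d^2/9 - 464*d - 560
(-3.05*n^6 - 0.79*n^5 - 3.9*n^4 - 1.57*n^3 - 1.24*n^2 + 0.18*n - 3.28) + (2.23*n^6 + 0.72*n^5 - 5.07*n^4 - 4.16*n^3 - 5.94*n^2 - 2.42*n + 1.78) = -0.82*n^6 - 0.0700000000000001*n^5 - 8.97*n^4 - 5.73*n^3 - 7.18*n^2 - 2.24*n - 1.5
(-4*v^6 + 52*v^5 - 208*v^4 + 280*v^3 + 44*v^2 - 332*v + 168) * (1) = -4*v^6 + 52*v^5 - 208*v^4 + 280*v^3 + 44*v^2 - 332*v + 168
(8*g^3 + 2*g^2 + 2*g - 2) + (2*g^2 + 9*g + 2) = 8*g^3 + 4*g^2 + 11*g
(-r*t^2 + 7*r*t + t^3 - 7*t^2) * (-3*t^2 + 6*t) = 3*r*t^4 - 27*r*t^3 + 42*r*t^2 - 3*t^5 + 27*t^4 - 42*t^3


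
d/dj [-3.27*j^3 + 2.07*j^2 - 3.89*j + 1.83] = -9.81*j^2 + 4.14*j - 3.89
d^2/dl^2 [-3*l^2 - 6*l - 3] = -6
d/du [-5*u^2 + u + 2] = 1 - 10*u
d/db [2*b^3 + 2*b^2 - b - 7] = 6*b^2 + 4*b - 1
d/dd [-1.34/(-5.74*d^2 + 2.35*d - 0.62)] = (3.149 - 15.3832*d)/(5.74*d^2 - 2.35*d + 0.62)^2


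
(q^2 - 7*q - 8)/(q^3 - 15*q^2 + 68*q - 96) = (q + 1)/(q^2 - 7*q + 12)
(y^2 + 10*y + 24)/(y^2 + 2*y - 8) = (y + 6)/(y - 2)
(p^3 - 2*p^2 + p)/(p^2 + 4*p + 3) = p*(p^2 - 2*p + 1)/(p^2 + 4*p + 3)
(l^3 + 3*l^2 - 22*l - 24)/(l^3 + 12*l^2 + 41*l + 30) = (l - 4)/(l + 5)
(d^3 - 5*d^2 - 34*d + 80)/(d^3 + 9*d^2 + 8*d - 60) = (d - 8)/(d + 6)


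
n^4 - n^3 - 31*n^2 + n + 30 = (n - 6)*(n - 1)*(n + 1)*(n + 5)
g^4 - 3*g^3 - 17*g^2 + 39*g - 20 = (g - 5)*(g - 1)^2*(g + 4)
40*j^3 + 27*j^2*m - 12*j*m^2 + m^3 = (-8*j + m)*(-5*j + m)*(j + m)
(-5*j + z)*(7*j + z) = -35*j^2 + 2*j*z + z^2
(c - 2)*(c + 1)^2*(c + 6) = c^4 + 6*c^3 - 3*c^2 - 20*c - 12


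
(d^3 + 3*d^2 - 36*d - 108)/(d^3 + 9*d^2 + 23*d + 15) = (d^2 - 36)/(d^2 + 6*d + 5)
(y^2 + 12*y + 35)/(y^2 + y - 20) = (y + 7)/(y - 4)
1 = 1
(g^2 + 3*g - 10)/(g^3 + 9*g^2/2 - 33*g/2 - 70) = 2*(g - 2)/(2*g^2 - g - 28)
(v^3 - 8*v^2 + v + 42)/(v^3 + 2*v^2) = 1 - 10/v + 21/v^2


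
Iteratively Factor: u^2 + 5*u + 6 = (u + 2)*(u + 3)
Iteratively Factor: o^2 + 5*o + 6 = (o + 3)*(o + 2)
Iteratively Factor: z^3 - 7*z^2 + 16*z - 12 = (z - 3)*(z^2 - 4*z + 4) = (z - 3)*(z - 2)*(z - 2)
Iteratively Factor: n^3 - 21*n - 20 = (n - 5)*(n^2 + 5*n + 4) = (n - 5)*(n + 4)*(n + 1)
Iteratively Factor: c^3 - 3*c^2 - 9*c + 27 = (c + 3)*(c^2 - 6*c + 9) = (c - 3)*(c + 3)*(c - 3)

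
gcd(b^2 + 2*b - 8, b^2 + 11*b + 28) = b + 4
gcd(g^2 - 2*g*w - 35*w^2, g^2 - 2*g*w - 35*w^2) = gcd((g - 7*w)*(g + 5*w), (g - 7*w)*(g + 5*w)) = -g^2 + 2*g*w + 35*w^2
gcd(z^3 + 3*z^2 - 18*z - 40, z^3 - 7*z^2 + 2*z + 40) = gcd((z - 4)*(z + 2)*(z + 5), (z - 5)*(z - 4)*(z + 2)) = z^2 - 2*z - 8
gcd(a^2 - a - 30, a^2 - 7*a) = 1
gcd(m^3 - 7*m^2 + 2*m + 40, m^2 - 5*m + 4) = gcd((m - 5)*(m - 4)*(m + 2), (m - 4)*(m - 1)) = m - 4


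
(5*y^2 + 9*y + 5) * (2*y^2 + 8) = 10*y^4 + 18*y^3 + 50*y^2 + 72*y + 40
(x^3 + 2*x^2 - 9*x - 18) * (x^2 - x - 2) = x^5 + x^4 - 13*x^3 - 13*x^2 + 36*x + 36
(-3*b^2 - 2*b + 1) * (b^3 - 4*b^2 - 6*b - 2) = -3*b^5 + 10*b^4 + 27*b^3 + 14*b^2 - 2*b - 2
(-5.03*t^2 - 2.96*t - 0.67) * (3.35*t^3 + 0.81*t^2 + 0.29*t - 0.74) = -16.8505*t^5 - 13.9903*t^4 - 6.1008*t^3 + 2.3211*t^2 + 1.9961*t + 0.4958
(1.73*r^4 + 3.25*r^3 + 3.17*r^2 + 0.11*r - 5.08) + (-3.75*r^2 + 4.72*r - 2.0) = 1.73*r^4 + 3.25*r^3 - 0.58*r^2 + 4.83*r - 7.08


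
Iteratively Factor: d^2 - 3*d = (d)*(d - 3)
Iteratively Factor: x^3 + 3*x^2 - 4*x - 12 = (x + 2)*(x^2 + x - 6) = (x + 2)*(x + 3)*(x - 2)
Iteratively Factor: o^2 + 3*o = (o + 3)*(o)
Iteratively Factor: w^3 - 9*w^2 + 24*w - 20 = (w - 5)*(w^2 - 4*w + 4) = (w - 5)*(w - 2)*(w - 2)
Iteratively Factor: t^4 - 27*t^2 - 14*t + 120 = (t - 2)*(t^3 + 2*t^2 - 23*t - 60) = (t - 2)*(t + 4)*(t^2 - 2*t - 15) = (t - 5)*(t - 2)*(t + 4)*(t + 3)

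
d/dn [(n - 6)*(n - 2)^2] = (n - 2)*(3*n - 14)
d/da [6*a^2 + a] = 12*a + 1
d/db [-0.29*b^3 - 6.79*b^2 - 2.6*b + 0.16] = -0.87*b^2 - 13.58*b - 2.6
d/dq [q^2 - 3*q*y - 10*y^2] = 2*q - 3*y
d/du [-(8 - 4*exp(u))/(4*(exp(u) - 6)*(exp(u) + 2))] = (-exp(2*u) + 4*exp(u) - 20)*exp(u)/(exp(4*u) - 8*exp(3*u) - 8*exp(2*u) + 96*exp(u) + 144)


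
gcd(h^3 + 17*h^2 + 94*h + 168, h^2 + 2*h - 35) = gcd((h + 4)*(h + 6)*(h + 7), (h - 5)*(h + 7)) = h + 7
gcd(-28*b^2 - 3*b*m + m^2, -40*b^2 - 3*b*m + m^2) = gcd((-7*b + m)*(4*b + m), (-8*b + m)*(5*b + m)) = 1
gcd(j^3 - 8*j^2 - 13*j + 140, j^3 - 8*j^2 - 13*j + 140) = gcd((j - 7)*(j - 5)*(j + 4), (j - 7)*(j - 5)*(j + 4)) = j^3 - 8*j^2 - 13*j + 140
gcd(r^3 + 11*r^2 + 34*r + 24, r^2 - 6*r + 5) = 1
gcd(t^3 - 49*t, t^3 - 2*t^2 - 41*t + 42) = t - 7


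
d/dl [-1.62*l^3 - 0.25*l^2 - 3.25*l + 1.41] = -4.86*l^2 - 0.5*l - 3.25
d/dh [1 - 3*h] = -3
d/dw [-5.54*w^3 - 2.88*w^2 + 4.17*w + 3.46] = -16.62*w^2 - 5.76*w + 4.17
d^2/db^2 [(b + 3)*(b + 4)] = 2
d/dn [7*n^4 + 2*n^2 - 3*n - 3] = 28*n^3 + 4*n - 3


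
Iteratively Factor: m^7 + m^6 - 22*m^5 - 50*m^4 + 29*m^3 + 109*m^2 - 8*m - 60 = (m + 1)*(m^6 - 22*m^4 - 28*m^3 + 57*m^2 + 52*m - 60) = (m + 1)*(m + 3)*(m^5 - 3*m^4 - 13*m^3 + 11*m^2 + 24*m - 20) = (m - 1)*(m + 1)*(m + 3)*(m^4 - 2*m^3 - 15*m^2 - 4*m + 20) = (m - 1)*(m + 1)*(m + 2)*(m + 3)*(m^3 - 4*m^2 - 7*m + 10) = (m - 1)*(m + 1)*(m + 2)^2*(m + 3)*(m^2 - 6*m + 5) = (m - 5)*(m - 1)*(m + 1)*(m + 2)^2*(m + 3)*(m - 1)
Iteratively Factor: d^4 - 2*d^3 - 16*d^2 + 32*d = (d - 2)*(d^3 - 16*d) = d*(d - 2)*(d^2 - 16) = d*(d - 4)*(d - 2)*(d + 4)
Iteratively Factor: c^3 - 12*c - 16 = (c + 2)*(c^2 - 2*c - 8) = (c - 4)*(c + 2)*(c + 2)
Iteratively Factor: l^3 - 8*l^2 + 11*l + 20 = (l + 1)*(l^2 - 9*l + 20) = (l - 5)*(l + 1)*(l - 4)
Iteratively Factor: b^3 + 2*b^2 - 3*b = (b + 3)*(b^2 - b) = (b - 1)*(b + 3)*(b)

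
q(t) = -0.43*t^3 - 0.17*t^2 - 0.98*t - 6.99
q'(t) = -1.29*t^2 - 0.34*t - 0.98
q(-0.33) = -6.67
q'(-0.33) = -1.01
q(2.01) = -13.14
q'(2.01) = -6.88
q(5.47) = -87.81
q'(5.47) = -41.44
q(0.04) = -7.03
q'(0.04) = -1.00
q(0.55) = -7.65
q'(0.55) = -1.56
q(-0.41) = -6.59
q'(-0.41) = -1.06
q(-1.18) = -5.36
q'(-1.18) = -2.37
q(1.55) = -10.52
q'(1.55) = -4.61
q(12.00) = -786.27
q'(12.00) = -190.82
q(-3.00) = 6.03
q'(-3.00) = -11.57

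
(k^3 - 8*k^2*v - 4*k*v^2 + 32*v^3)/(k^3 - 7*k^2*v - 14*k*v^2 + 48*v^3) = (k + 2*v)/(k + 3*v)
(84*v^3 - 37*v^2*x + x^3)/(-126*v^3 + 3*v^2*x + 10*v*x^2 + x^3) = (-4*v + x)/(6*v + x)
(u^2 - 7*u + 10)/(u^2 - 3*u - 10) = (u - 2)/(u + 2)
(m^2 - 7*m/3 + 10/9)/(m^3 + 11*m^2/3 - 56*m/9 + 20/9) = (3*m - 5)/(3*m^2 + 13*m - 10)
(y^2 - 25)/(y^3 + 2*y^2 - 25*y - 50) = 1/(y + 2)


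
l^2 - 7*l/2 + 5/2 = (l - 5/2)*(l - 1)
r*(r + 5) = r^2 + 5*r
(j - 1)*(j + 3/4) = j^2 - j/4 - 3/4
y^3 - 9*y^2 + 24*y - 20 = (y - 5)*(y - 2)^2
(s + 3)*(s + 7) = s^2 + 10*s + 21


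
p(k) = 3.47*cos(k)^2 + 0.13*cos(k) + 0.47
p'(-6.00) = -1.90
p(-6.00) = 3.79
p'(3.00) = 0.95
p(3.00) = 3.74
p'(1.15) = -2.71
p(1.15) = 1.10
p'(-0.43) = 2.68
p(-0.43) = 3.46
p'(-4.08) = 3.20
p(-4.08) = 1.61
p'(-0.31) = 2.06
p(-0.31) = 3.74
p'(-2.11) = -2.95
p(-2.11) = 1.32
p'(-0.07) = 0.49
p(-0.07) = 4.05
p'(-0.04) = 0.28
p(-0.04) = 4.06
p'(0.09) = -0.63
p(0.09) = 4.04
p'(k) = -6.94*sin(k)*cos(k) - 0.13*sin(k)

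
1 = 1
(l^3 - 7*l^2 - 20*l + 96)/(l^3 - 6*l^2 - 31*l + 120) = (l + 4)/(l + 5)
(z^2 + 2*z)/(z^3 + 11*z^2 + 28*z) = (z + 2)/(z^2 + 11*z + 28)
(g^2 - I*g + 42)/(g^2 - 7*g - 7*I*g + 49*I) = (g + 6*I)/(g - 7)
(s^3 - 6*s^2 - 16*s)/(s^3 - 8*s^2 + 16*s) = (s^2 - 6*s - 16)/(s^2 - 8*s + 16)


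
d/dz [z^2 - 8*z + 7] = 2*z - 8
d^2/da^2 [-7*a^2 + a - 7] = -14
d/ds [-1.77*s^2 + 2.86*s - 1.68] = 2.86 - 3.54*s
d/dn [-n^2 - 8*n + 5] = -2*n - 8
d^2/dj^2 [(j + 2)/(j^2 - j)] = 2*(j^3 + 6*j^2 - 6*j + 2)/(j^3*(j^3 - 3*j^2 + 3*j - 1))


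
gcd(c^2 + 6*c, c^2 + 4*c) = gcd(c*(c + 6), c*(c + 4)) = c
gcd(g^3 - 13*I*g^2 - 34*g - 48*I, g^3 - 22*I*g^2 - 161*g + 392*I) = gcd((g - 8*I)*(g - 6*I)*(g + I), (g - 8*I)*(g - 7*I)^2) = g - 8*I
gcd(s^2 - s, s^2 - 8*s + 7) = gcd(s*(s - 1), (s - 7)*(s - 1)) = s - 1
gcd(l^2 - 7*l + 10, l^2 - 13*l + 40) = l - 5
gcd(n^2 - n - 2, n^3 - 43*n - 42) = n + 1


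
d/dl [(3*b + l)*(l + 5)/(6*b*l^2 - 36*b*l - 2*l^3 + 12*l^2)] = (l*(3*b + 2*l + 5)*(3*b*l - 18*b - l^2 + 6*l) - 3*(3*b + l)*(l + 5)*(2*b*l - 6*b - l^2 + 4*l))/(2*l^2*(3*b*l - 18*b - l^2 + 6*l)^2)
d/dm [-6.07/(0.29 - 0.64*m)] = -3.8848/(0.64*m - 0.29)^2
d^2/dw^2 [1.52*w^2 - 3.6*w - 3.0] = 3.04000000000000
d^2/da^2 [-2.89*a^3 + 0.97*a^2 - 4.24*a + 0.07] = 1.94 - 17.34*a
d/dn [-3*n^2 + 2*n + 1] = 2 - 6*n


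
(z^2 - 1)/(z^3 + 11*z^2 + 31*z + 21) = (z - 1)/(z^2 + 10*z + 21)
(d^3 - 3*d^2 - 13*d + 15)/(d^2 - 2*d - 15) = d - 1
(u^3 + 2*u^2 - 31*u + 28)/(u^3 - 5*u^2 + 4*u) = (u + 7)/u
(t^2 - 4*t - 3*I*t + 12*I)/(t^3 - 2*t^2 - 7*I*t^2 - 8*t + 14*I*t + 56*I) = (t - 3*I)/(t^2 + t*(2 - 7*I) - 14*I)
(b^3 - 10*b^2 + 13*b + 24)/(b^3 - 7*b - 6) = (b - 8)/(b + 2)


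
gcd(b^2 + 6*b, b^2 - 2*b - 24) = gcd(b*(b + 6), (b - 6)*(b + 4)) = 1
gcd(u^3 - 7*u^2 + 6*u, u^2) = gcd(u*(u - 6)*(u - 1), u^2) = u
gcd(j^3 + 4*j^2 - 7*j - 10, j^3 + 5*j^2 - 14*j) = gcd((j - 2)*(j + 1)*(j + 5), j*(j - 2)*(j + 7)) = j - 2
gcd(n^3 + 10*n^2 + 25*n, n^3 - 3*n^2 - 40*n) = n^2 + 5*n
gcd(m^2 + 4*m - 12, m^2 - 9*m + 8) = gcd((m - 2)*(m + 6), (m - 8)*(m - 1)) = 1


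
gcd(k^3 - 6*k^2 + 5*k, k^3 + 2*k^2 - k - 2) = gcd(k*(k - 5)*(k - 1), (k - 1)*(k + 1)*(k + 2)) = k - 1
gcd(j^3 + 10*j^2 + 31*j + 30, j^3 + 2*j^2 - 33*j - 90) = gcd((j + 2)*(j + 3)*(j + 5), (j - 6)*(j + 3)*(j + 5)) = j^2 + 8*j + 15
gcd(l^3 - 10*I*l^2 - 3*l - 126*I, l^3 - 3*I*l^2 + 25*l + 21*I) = l^2 - 4*I*l + 21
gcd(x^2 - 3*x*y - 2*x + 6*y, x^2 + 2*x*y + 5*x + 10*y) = 1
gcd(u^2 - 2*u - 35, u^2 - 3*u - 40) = u + 5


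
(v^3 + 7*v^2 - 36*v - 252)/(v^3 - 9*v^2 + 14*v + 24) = (v^2 + 13*v + 42)/(v^2 - 3*v - 4)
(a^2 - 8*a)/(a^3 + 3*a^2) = (a - 8)/(a*(a + 3))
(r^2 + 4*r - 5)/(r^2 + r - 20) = (r - 1)/(r - 4)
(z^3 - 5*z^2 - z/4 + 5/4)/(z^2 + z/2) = z - 11/2 + 5/(2*z)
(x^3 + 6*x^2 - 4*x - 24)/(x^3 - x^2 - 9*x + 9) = (x^3 + 6*x^2 - 4*x - 24)/(x^3 - x^2 - 9*x + 9)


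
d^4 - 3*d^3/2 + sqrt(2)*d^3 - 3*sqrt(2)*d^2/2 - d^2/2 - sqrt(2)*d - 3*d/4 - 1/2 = (d - 2)*(d + 1/2)*(d + sqrt(2)/2)^2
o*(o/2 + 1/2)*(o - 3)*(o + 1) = o^4/2 - o^3/2 - 5*o^2/2 - 3*o/2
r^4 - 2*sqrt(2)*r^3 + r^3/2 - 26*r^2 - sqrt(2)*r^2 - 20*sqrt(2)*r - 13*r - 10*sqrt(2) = (r + 1/2)*(r - 5*sqrt(2))*(r + sqrt(2))*(r + 2*sqrt(2))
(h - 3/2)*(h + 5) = h^2 + 7*h/2 - 15/2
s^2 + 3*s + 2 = (s + 1)*(s + 2)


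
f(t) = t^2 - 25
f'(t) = 2*t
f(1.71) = -22.08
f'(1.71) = 3.42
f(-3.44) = -13.17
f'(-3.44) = -6.88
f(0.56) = -24.69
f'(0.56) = 1.12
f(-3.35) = -13.78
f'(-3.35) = -6.70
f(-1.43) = -22.96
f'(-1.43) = -2.86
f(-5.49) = 5.14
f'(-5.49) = -10.98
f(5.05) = 0.50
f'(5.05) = 10.10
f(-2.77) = -17.33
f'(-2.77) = -5.54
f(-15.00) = 200.00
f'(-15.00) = -30.00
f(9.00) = 56.00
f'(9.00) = 18.00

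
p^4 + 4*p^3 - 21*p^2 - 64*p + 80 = (p - 4)*(p - 1)*(p + 4)*(p + 5)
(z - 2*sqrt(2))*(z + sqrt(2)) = z^2 - sqrt(2)*z - 4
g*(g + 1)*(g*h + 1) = g^3*h + g^2*h + g^2 + g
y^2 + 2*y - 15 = (y - 3)*(y + 5)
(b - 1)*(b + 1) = b^2 - 1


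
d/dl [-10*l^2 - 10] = -20*l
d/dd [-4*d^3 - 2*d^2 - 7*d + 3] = -12*d^2 - 4*d - 7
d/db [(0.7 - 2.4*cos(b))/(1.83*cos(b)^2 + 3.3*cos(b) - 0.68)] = (-4.392*cos(b)^2 + 2.562*cos(b) + 0.677999999999999)*sin(b)/(3.3489*cos(b)^4 + 12.078*cos(b)^3 + 8.4012*cos(b)^2 - 4.488*cos(b) + 0.4624)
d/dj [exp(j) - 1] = exp(j)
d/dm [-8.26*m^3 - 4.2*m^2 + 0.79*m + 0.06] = -24.78*m^2 - 8.4*m + 0.79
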